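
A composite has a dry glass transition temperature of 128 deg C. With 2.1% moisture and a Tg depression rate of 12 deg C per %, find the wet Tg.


Tg_wet = Tg_dry - k*moisture = 128 - 12*2.1 = 102.8 deg C

102.8 deg C


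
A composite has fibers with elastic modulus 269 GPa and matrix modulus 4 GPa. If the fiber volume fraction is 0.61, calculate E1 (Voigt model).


E1 = Ef*Vf + Em*(1-Vf) = 269*0.61 + 4*0.39 = 165.65 GPa

165.65 GPa


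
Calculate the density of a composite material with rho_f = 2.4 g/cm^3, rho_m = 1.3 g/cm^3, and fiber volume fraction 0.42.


rho_c = rho_f*Vf + rho_m*(1-Vf) = 2.4*0.42 + 1.3*0.58 = 1.762 g/cm^3

1.762 g/cm^3


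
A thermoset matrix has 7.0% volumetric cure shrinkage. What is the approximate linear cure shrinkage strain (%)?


Linear shrinkage ≈ vol_shrink/3 = 7.0/3 = 2.333%

2.333%


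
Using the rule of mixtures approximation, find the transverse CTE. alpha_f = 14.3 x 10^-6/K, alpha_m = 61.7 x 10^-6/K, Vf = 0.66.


alpha_2 = alpha_f*Vf + alpha_m*(1-Vf) = 14.3*0.66 + 61.7*0.34 = 30.4 x 10^-6/K

30.4 x 10^-6/K


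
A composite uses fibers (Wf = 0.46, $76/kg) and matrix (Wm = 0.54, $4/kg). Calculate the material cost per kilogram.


Cost = cost_f*Wf + cost_m*Wm = 76*0.46 + 4*0.54 = $37.12/kg

$37.12/kg


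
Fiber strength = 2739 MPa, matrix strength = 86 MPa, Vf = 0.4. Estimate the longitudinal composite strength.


sigma_1 = sigma_f*Vf + sigma_m*(1-Vf) = 2739*0.4 + 86*0.6 = 1147.2 MPa

1147.2 MPa


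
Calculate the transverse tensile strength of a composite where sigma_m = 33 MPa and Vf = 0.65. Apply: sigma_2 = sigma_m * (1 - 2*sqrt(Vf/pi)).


factor = 1 - 2*sqrt(0.65/pi) = 0.0903
sigma_2 = 33 * 0.0903 = 2.98 MPa

2.98 MPa


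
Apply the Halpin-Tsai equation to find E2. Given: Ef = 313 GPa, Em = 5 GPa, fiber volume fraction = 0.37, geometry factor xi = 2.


eta = (Ef/Em - 1)/(Ef/Em + xi) = (62.6 - 1)/(62.6 + 2) = 0.9536
E2 = Em*(1+xi*eta*Vf)/(1-eta*Vf) = 13.18 GPa

13.18 GPa


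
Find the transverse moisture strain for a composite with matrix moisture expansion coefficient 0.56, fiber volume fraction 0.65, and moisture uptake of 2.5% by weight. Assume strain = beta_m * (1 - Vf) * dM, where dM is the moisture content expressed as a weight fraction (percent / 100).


dM = 2.5/100 = 0.025
strain = beta_m * (1-Vf) * dM = 0.56 * 0.35 * 0.025 = 0.0049

0.0049


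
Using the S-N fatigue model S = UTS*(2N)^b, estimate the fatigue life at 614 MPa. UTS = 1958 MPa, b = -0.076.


N = 0.5 * (S/UTS)^(1/b) = 0.5 * (614/1958)^(1/-0.076) = 2.1177e+06 cycles

2.1177e+06 cycles


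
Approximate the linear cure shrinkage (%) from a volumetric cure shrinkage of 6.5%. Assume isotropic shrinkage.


Linear shrinkage ≈ vol_shrink/3 = 6.5/3 = 2.167%

2.167%


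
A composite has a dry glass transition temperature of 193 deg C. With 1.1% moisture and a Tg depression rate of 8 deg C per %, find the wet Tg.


Tg_wet = Tg_dry - k*moisture = 193 - 8*1.1 = 184.2 deg C

184.2 deg C


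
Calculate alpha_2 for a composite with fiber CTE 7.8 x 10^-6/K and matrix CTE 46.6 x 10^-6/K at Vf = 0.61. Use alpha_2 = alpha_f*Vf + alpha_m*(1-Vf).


alpha_2 = alpha_f*Vf + alpha_m*(1-Vf) = 7.8*0.61 + 46.6*0.39 = 22.9 x 10^-6/K

22.9 x 10^-6/K


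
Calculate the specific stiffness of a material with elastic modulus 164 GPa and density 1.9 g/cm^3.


Specific stiffness = E/rho = 164/1.9 = 86.3 GPa/(g/cm^3)

86.3 GPa/(g/cm^3)


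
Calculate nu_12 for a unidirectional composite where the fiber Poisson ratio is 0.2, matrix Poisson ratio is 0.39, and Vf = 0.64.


nu_12 = nu_f*Vf + nu_m*(1-Vf) = 0.2*0.64 + 0.39*0.36 = 0.2684

0.2684


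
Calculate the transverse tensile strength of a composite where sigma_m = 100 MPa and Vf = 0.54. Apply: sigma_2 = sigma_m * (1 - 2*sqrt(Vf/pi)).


factor = 1 - 2*sqrt(0.54/pi) = 0.1708
sigma_2 = 100 * 0.1708 = 17.08 MPa

17.08 MPa


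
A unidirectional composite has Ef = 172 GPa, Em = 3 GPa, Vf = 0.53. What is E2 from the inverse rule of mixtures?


1/E2 = Vf/Ef + (1-Vf)/Em = 0.53/172 + 0.47/3
E2 = 6.26 GPa

6.26 GPa


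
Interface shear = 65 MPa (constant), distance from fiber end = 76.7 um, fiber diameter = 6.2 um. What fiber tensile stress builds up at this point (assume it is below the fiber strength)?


Force balance: sigma_f * (pi*d^2/4) = tau * (pi*d) * x  ->  sigma_f = 4 * tau * x / d
sigma_f = 4 * 65 * 76.7 / 6.2 = 3216.5 MPa

3216.5 MPa


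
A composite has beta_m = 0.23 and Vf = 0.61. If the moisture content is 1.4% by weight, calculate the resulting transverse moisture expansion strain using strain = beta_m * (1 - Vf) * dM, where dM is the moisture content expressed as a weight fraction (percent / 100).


dM = 1.4/100 = 0.014
strain = beta_m * (1-Vf) * dM = 0.23 * 0.39 * 0.014 = 0.0012558

0.0012558


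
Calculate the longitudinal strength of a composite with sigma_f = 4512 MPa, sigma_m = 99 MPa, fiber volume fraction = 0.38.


sigma_1 = sigma_f*Vf + sigma_m*(1-Vf) = 4512*0.38 + 99*0.62 = 1775.9 MPa

1775.9 MPa


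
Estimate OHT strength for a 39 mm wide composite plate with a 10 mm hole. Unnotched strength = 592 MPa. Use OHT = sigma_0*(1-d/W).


OHT = sigma_0*(1-d/W) = 592*(1-10/39) = 440.2 MPa

440.2 MPa


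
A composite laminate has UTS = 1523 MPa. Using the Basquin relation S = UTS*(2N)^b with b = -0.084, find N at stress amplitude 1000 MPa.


N = 0.5 * (S/UTS)^(1/b) = 0.5 * (1000/1523)^(1/-0.084) = 74.8116 cycles

74.8116 cycles


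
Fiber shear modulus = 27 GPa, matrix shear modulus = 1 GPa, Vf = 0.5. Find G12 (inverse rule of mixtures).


1/G12 = Vf/Gf + (1-Vf)/Gm = 0.5/27 + 0.5/1
G12 = 1.93 GPa

1.93 GPa


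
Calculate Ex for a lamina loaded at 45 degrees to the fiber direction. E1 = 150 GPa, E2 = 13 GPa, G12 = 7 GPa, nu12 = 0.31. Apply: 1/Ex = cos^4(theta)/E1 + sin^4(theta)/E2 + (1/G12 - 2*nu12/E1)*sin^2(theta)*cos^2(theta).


cos^4(45) = 0.25, sin^4(45) = 0.25, sin^2(45)*cos^2(45) = 0.25
1/G12 - 2*nu12/E1 = 1/7 - 2*0.31/150 = 0.138724 GPa^-1
1/Ex = 0.25/150 + 0.25/13 + 0.138724*0.25 = 0.0555784 GPa^-1
Ex = 17.99 GPa

17.99 GPa


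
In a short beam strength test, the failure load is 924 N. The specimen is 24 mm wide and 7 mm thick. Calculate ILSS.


ILSS = 3F/(4bh) = 3*924/(4*24*7) = 4.13 MPa

4.13 MPa


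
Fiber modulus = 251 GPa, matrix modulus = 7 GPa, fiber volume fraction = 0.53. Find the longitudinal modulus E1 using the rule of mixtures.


E1 = Ef*Vf + Em*(1-Vf) = 251*0.53 + 7*0.47 = 136.32 GPa

136.32 GPa


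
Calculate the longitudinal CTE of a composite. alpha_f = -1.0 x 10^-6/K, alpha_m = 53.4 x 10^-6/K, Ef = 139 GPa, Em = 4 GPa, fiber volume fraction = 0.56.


E1 = Ef*Vf + Em*(1-Vf) = 79.6
alpha_1 = (alpha_f*Ef*Vf + alpha_m*Em*(1-Vf))/E1 = 0.2 x 10^-6/K

0.2 x 10^-6/K


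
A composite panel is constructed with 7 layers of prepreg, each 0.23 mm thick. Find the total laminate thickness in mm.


h = n * t_ply = 7 * 0.23 = 1.61 mm

1.61 mm


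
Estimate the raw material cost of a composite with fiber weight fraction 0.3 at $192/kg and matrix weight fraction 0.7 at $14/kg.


Cost = cost_f*Wf + cost_m*Wm = 192*0.3 + 14*0.7 = $67.4/kg

$67.4/kg


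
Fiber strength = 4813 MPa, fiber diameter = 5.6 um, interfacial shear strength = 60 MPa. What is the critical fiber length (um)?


Lc = sigma_f * d / (2 * tau_i) = 4813 * 5.6 / (2 * 60) = 224.6 um

224.6 um


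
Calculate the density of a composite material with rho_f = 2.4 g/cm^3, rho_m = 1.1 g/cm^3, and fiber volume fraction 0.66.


rho_c = rho_f*Vf + rho_m*(1-Vf) = 2.4*0.66 + 1.1*0.34 = 1.958 g/cm^3

1.958 g/cm^3


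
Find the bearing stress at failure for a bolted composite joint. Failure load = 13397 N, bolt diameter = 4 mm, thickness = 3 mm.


sigma_br = F/(d*h) = 13397/(4*3) = 1116.4 MPa

1116.4 MPa


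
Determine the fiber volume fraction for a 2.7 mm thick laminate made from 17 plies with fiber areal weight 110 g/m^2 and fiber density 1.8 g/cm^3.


Vf = n * FAW / (rho_f * h * 1000) = 17 * 110 / (1.8 * 2.7 * 1000) = 0.3848

0.3848


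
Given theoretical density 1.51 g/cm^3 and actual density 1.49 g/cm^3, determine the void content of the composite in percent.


Void% = (rho_theo - rho_actual)/rho_theo * 100 = (1.51 - 1.49)/1.51 * 100 = 1.32%

1.32%


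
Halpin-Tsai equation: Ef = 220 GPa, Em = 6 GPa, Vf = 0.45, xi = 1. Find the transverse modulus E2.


eta = (Ef/Em - 1)/(Ef/Em + xi) = (36.6667 - 1)/(36.6667 + 1) = 0.9469
E2 = Em*(1+xi*eta*Vf)/(1-eta*Vf) = 14.91 GPa

14.91 GPa


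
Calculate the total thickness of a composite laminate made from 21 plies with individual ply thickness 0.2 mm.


h = n * t_ply = 21 * 0.2 = 4.2 mm

4.2 mm


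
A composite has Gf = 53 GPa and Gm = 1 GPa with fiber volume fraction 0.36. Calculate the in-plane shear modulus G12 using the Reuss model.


1/G12 = Vf/Gf + (1-Vf)/Gm = 0.36/53 + 0.64/1
G12 = 1.55 GPa

1.55 GPa


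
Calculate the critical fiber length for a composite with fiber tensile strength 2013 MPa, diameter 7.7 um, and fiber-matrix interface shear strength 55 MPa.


Lc = sigma_f * d / (2 * tau_i) = 2013 * 7.7 / (2 * 55) = 140.9 um

140.9 um


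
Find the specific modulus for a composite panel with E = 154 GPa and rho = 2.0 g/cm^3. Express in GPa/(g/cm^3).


Specific stiffness = E/rho = 154/2.0 = 77.0 GPa/(g/cm^3)

77.0 GPa/(g/cm^3)


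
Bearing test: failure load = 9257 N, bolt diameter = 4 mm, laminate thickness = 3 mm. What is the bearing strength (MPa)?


sigma_br = F/(d*h) = 9257/(4*3) = 771.4 MPa

771.4 MPa


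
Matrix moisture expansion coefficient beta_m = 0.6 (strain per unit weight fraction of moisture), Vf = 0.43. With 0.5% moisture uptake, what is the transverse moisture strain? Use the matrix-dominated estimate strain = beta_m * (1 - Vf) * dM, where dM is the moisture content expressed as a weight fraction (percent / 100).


dM = 0.5/100 = 0.005
strain = beta_m * (1-Vf) * dM = 0.6 * 0.57 * 0.005 = 0.00171

0.00171


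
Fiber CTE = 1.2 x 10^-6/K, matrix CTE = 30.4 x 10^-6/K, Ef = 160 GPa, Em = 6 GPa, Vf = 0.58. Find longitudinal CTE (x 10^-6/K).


E1 = Ef*Vf + Em*(1-Vf) = 95.32
alpha_1 = (alpha_f*Ef*Vf + alpha_m*Em*(1-Vf))/E1 = 1.97 x 10^-6/K

1.97 x 10^-6/K


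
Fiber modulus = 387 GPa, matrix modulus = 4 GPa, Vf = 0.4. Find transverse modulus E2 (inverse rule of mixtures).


1/E2 = Vf/Ef + (1-Vf)/Em = 0.4/387 + 0.6/4
E2 = 6.62 GPa

6.62 GPa


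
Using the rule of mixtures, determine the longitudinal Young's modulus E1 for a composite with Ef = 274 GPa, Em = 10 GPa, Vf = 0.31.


E1 = Ef*Vf + Em*(1-Vf) = 274*0.31 + 10*0.69 = 91.84 GPa

91.84 GPa


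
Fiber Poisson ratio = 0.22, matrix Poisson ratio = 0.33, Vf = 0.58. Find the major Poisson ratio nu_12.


nu_12 = nu_f*Vf + nu_m*(1-Vf) = 0.22*0.58 + 0.33*0.42 = 0.2662

0.2662


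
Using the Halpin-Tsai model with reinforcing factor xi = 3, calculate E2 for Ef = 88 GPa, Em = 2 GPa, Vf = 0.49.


eta = (Ef/Em - 1)/(Ef/Em + xi) = (44.0 - 1)/(44.0 + 3) = 0.9149
E2 = Em*(1+xi*eta*Vf)/(1-eta*Vf) = 8.5 GPa

8.5 GPa


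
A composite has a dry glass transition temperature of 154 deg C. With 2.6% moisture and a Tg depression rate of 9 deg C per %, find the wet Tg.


Tg_wet = Tg_dry - k*moisture = 154 - 9*2.6 = 130.6 deg C

130.6 deg C


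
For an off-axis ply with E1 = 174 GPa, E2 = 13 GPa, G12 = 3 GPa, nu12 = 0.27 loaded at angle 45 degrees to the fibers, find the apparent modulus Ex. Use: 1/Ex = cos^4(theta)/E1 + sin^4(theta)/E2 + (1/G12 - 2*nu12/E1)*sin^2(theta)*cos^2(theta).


cos^4(45) = 0.25, sin^4(45) = 0.25, sin^2(45)*cos^2(45) = 0.25
1/G12 - 2*nu12/E1 = 1/3 - 2*0.27/174 = 0.33023 GPa^-1
1/Ex = 0.25/174 + 0.25/13 + 0.33023*0.25 = 0.103225 GPa^-1
Ex = 9.69 GPa

9.69 GPa


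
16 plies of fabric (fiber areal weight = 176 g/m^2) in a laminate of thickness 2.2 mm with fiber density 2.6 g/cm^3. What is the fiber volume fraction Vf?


Vf = n * FAW / (rho_f * h * 1000) = 16 * 176 / (2.6 * 2.2 * 1000) = 0.4923

0.4923


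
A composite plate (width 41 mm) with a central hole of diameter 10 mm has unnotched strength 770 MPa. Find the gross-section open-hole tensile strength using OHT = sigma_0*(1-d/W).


OHT = sigma_0*(1-d/W) = 770*(1-10/41) = 582.2 MPa

582.2 MPa


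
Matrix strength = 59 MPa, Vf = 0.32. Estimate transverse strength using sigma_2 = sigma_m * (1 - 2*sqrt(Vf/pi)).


factor = 1 - 2*sqrt(0.32/pi) = 0.3617
sigma_2 = 59 * 0.3617 = 21.34 MPa

21.34 MPa


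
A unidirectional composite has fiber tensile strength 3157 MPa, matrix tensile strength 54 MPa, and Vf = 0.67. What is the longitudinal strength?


sigma_1 = sigma_f*Vf + sigma_m*(1-Vf) = 3157*0.67 + 54*0.33 = 2133.0 MPa

2133.0 MPa


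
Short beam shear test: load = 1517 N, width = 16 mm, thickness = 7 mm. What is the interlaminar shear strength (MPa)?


ILSS = 3F/(4bh) = 3*1517/(4*16*7) = 10.16 MPa

10.16 MPa


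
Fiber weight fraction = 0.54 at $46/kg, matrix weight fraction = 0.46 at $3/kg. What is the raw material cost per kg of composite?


Cost = cost_f*Wf + cost_m*Wm = 46*0.54 + 3*0.46 = $26.22/kg

$26.22/kg


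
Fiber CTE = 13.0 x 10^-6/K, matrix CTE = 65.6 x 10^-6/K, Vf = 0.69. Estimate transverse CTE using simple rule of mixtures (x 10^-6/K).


alpha_2 = alpha_f*Vf + alpha_m*(1-Vf) = 13.0*0.69 + 65.6*0.31 = 29.3 x 10^-6/K

29.3 x 10^-6/K


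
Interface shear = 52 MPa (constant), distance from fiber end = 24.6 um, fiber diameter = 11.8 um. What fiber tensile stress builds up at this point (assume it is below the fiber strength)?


Force balance: sigma_f * (pi*d^2/4) = tau * (pi*d) * x  ->  sigma_f = 4 * tau * x / d
sigma_f = 4 * 52 * 24.6 / 11.8 = 433.6 MPa

433.6 MPa


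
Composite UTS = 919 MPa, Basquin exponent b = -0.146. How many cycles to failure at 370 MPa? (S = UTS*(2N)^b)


N = 0.5 * (S/UTS)^(1/b) = 0.5 * (370/919)^(1/-0.146) = 254.2312 cycles

254.2312 cycles


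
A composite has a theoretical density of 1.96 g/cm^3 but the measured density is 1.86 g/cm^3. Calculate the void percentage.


Void% = (rho_theo - rho_actual)/rho_theo * 100 = (1.96 - 1.86)/1.96 * 100 = 5.1%

5.1%


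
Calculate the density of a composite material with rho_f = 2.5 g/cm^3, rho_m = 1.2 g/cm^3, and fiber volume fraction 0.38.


rho_c = rho_f*Vf + rho_m*(1-Vf) = 2.5*0.38 + 1.2*0.62 = 1.694 g/cm^3

1.694 g/cm^3


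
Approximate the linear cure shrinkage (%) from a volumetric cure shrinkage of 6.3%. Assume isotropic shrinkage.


Linear shrinkage ≈ vol_shrink/3 = 6.3/3 = 2.1%

2.1%


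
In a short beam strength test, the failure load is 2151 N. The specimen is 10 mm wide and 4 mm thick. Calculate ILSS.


ILSS = 3F/(4bh) = 3*2151/(4*10*4) = 40.33 MPa

40.33 MPa


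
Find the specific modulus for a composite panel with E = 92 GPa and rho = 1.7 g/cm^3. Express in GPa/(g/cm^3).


Specific stiffness = E/rho = 92/1.7 = 54.1 GPa/(g/cm^3)

54.1 GPa/(g/cm^3)


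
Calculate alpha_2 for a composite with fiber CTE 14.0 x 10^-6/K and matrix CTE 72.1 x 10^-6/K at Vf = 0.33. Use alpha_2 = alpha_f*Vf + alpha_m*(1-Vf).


alpha_2 = alpha_f*Vf + alpha_m*(1-Vf) = 14.0*0.33 + 72.1*0.67 = 52.9 x 10^-6/K

52.9 x 10^-6/K


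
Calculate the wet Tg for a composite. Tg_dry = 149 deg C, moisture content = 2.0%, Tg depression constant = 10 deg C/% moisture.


Tg_wet = Tg_dry - k*moisture = 149 - 10*2.0 = 129.0 deg C

129.0 deg C


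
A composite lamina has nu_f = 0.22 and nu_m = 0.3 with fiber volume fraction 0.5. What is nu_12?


nu_12 = nu_f*Vf + nu_m*(1-Vf) = 0.22*0.5 + 0.3*0.5 = 0.26

0.26


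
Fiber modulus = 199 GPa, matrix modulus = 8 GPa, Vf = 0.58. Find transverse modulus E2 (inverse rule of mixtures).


1/E2 = Vf/Ef + (1-Vf)/Em = 0.58/199 + 0.42/8
E2 = 18.05 GPa

18.05 GPa


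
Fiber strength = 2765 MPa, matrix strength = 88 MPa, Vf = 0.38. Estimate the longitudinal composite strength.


sigma_1 = sigma_f*Vf + sigma_m*(1-Vf) = 2765*0.38 + 88*0.62 = 1105.3 MPa

1105.3 MPa


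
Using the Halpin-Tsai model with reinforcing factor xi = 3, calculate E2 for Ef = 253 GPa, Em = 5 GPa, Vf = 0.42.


eta = (Ef/Em - 1)/(Ef/Em + xi) = (50.6 - 1)/(50.6 + 3) = 0.9254
E2 = Em*(1+xi*eta*Vf)/(1-eta*Vf) = 17.71 GPa

17.71 GPa


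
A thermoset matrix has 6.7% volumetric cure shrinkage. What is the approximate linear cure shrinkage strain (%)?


Linear shrinkage ≈ vol_shrink/3 = 6.7/3 = 2.233%

2.233%


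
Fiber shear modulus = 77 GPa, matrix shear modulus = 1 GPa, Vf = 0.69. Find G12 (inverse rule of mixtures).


1/G12 = Vf/Gf + (1-Vf)/Gm = 0.69/77 + 0.31/1
G12 = 3.14 GPa

3.14 GPa


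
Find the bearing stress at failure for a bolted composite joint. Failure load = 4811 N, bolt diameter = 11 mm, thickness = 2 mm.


sigma_br = F/(d*h) = 4811/(11*2) = 218.7 MPa

218.7 MPa


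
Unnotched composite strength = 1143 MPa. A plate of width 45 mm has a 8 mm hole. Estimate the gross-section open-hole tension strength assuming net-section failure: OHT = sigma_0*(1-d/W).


OHT = sigma_0*(1-d/W) = 1143*(1-8/45) = 939.8 MPa

939.8 MPa


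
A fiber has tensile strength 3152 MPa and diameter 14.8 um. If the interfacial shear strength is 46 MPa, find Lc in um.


Lc = sigma_f * d / (2 * tau_i) = 3152 * 14.8 / (2 * 46) = 507.1 um

507.1 um


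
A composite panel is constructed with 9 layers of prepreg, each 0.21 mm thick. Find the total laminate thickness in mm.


h = n * t_ply = 9 * 0.21 = 1.89 mm

1.89 mm


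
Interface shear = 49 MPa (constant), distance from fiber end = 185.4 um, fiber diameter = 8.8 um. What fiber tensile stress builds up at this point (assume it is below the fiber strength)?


Force balance: sigma_f * (pi*d^2/4) = tau * (pi*d) * x  ->  sigma_f = 4 * tau * x / d
sigma_f = 4 * 49 * 185.4 / 8.8 = 4129.4 MPa

4129.4 MPa


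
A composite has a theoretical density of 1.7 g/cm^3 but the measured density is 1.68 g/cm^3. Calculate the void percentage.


Void% = (rho_theo - rho_actual)/rho_theo * 100 = (1.7 - 1.68)/1.7 * 100 = 1.18%

1.18%


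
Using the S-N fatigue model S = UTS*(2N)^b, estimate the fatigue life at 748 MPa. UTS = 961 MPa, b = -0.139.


N = 0.5 * (S/UTS)^(1/b) = 0.5 * (748/961)^(1/-0.139) = 3.0329 cycles

3.0329 cycles


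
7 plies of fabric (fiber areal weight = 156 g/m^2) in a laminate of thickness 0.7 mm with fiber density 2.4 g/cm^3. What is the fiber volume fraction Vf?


Vf = n * FAW / (rho_f * h * 1000) = 7 * 156 / (2.4 * 0.7 * 1000) = 0.65

0.65


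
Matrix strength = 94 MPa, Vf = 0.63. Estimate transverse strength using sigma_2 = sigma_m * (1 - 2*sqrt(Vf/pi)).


factor = 1 - 2*sqrt(0.63/pi) = 0.1044
sigma_2 = 94 * 0.1044 = 9.81 MPa

9.81 MPa


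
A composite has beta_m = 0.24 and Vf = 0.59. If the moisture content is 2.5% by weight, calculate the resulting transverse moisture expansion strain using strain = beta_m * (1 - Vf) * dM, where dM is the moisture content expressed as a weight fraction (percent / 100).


dM = 2.5/100 = 0.025
strain = beta_m * (1-Vf) * dM = 0.24 * 0.41 * 0.025 = 0.00246

0.00246


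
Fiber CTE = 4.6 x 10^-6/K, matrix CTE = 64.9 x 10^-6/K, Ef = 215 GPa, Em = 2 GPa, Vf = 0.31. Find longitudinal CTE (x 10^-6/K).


E1 = Ef*Vf + Em*(1-Vf) = 68.03
alpha_1 = (alpha_f*Ef*Vf + alpha_m*Em*(1-Vf))/E1 = 5.82 x 10^-6/K

5.82 x 10^-6/K


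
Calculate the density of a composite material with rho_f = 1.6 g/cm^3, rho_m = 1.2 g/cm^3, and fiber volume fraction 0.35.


rho_c = rho_f*Vf + rho_m*(1-Vf) = 1.6*0.35 + 1.2*0.65 = 1.34 g/cm^3

1.34 g/cm^3


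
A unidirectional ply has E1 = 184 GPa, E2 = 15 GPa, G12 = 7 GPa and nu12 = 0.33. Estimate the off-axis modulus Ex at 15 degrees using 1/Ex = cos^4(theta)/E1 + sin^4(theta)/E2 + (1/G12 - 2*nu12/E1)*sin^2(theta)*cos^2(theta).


cos^4(15) = 0.870513, sin^4(15) = 0.004487, sin^2(15)*cos^2(15) = 0.0625
1/G12 - 2*nu12/E1 = 1/7 - 2*0.33/184 = 0.13927 GPa^-1
1/Ex = 0.870513/184 + 0.004487/15 + 0.13927*0.0625 = 0.0137346 GPa^-1
Ex = 72.81 GPa

72.81 GPa


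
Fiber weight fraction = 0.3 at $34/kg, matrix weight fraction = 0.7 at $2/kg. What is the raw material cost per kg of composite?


Cost = cost_f*Wf + cost_m*Wm = 34*0.3 + 2*0.7 = $11.6/kg

$11.6/kg


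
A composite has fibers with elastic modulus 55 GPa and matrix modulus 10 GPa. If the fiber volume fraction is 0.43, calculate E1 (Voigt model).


E1 = Ef*Vf + Em*(1-Vf) = 55*0.43 + 10*0.57 = 29.35 GPa

29.35 GPa


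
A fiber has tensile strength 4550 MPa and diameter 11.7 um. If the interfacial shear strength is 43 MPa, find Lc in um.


Lc = sigma_f * d / (2 * tau_i) = 4550 * 11.7 / (2 * 43) = 619.0 um

619.0 um


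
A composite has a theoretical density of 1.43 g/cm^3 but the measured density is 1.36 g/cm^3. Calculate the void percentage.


Void% = (rho_theo - rho_actual)/rho_theo * 100 = (1.43 - 1.36)/1.43 * 100 = 4.9%

4.9%


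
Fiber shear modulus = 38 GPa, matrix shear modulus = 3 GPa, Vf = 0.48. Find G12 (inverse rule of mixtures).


1/G12 = Vf/Gf + (1-Vf)/Gm = 0.48/38 + 0.52/3
G12 = 5.38 GPa

5.38 GPa


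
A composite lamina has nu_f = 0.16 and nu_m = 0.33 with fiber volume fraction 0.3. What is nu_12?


nu_12 = nu_f*Vf + nu_m*(1-Vf) = 0.16*0.3 + 0.33*0.7 = 0.279

0.279


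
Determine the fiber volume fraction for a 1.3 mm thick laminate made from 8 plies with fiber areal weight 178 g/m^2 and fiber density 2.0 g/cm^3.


Vf = n * FAW / (rho_f * h * 1000) = 8 * 178 / (2.0 * 1.3 * 1000) = 0.5477

0.5477


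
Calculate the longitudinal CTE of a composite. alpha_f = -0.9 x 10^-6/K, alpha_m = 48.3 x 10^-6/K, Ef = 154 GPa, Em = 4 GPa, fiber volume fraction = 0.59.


E1 = Ef*Vf + Em*(1-Vf) = 92.5
alpha_1 = (alpha_f*Ef*Vf + alpha_m*Em*(1-Vf))/E1 = -0.03 x 10^-6/K

-0.03 x 10^-6/K


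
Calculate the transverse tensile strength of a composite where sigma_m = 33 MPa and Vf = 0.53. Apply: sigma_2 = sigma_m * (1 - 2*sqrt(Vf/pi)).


factor = 1 - 2*sqrt(0.53/pi) = 0.1785
sigma_2 = 33 * 0.1785 = 5.89 MPa

5.89 MPa


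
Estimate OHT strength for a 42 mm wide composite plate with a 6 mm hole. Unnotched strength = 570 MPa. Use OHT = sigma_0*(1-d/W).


OHT = sigma_0*(1-d/W) = 570*(1-6/42) = 488.6 MPa

488.6 MPa


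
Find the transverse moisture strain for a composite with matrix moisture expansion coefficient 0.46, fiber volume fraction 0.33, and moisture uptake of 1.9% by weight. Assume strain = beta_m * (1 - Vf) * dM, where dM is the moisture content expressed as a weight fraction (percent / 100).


dM = 1.9/100 = 0.019
strain = beta_m * (1-Vf) * dM = 0.46 * 0.67 * 0.019 = 0.0058558

0.0058558


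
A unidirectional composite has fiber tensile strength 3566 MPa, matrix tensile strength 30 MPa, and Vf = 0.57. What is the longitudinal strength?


sigma_1 = sigma_f*Vf + sigma_m*(1-Vf) = 3566*0.57 + 30*0.43 = 2045.5 MPa

2045.5 MPa


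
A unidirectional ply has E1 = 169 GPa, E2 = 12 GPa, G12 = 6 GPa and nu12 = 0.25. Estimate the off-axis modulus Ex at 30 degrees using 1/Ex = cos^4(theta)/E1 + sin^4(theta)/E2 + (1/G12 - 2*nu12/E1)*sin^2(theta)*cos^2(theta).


cos^4(30) = 0.5625, sin^4(30) = 0.0625, sin^2(30)*cos^2(30) = 0.1875
1/G12 - 2*nu12/E1 = 1/6 - 2*0.25/169 = 0.163708 GPa^-1
1/Ex = 0.5625/169 + 0.0625/12 + 0.163708*0.1875 = 0.039232 GPa^-1
Ex = 25.49 GPa

25.49 GPa


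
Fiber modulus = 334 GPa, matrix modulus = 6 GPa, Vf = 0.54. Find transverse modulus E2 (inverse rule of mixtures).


1/E2 = Vf/Ef + (1-Vf)/Em = 0.54/334 + 0.46/6
E2 = 12.77 GPa

12.77 GPa


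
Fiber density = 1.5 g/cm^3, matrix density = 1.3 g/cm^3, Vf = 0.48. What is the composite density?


rho_c = rho_f*Vf + rho_m*(1-Vf) = 1.5*0.48 + 1.3*0.52 = 1.396 g/cm^3

1.396 g/cm^3


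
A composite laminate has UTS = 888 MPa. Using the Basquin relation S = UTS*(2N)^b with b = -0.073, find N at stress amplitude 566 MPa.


N = 0.5 * (S/UTS)^(1/b) = 0.5 * (566/888)^(1/-0.073) = 238.9872 cycles

238.9872 cycles


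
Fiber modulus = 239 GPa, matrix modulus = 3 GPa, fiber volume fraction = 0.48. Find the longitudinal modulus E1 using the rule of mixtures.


E1 = Ef*Vf + Em*(1-Vf) = 239*0.48 + 3*0.52 = 116.28 GPa

116.28 GPa


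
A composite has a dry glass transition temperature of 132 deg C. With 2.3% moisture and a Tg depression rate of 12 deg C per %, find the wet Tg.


Tg_wet = Tg_dry - k*moisture = 132 - 12*2.3 = 104.4 deg C

104.4 deg C


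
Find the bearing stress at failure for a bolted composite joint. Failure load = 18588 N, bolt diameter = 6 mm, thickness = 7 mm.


sigma_br = F/(d*h) = 18588/(6*7) = 442.6 MPa

442.6 MPa


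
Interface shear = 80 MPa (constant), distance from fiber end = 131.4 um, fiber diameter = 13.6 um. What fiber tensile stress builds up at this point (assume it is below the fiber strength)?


Force balance: sigma_f * (pi*d^2/4) = tau * (pi*d) * x  ->  sigma_f = 4 * tau * x / d
sigma_f = 4 * 80 * 131.4 / 13.6 = 3091.8 MPa

3091.8 MPa


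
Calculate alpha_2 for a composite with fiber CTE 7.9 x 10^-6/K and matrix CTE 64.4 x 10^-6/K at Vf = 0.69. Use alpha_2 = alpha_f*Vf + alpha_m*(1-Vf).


alpha_2 = alpha_f*Vf + alpha_m*(1-Vf) = 7.9*0.69 + 64.4*0.31 = 25.4 x 10^-6/K

25.4 x 10^-6/K


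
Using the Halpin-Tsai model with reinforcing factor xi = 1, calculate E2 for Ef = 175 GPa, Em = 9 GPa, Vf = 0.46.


eta = (Ef/Em - 1)/(Ef/Em + xi) = (19.4444 - 1)/(19.4444 + 1) = 0.9022
E2 = Em*(1+xi*eta*Vf)/(1-eta*Vf) = 21.77 GPa

21.77 GPa


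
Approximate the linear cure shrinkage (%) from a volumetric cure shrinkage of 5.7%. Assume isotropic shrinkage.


Linear shrinkage ≈ vol_shrink/3 = 5.7/3 = 1.9%

1.9%


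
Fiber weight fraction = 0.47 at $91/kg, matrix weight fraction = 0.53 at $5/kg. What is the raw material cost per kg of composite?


Cost = cost_f*Wf + cost_m*Wm = 91*0.47 + 5*0.53 = $45.42/kg

$45.42/kg


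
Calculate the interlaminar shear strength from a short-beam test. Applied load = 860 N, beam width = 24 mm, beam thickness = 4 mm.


ILSS = 3F/(4bh) = 3*860/(4*24*4) = 6.72 MPa

6.72 MPa


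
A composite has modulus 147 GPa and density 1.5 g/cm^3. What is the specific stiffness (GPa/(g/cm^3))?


Specific stiffness = E/rho = 147/1.5 = 98.0 GPa/(g/cm^3)

98.0 GPa/(g/cm^3)


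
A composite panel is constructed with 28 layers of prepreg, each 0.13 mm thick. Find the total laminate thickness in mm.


h = n * t_ply = 28 * 0.13 = 3.64 mm

3.64 mm


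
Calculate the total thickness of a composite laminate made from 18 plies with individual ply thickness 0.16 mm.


h = n * t_ply = 18 * 0.16 = 2.88 mm

2.88 mm


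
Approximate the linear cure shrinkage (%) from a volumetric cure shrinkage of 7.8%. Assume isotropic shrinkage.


Linear shrinkage ≈ vol_shrink/3 = 7.8/3 = 2.6%

2.6%


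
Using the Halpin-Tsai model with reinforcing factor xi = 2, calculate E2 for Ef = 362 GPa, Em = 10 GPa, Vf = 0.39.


eta = (Ef/Em - 1)/(Ef/Em + xi) = (36.2 - 1)/(36.2 + 2) = 0.9215
E2 = Em*(1+xi*eta*Vf)/(1-eta*Vf) = 26.83 GPa

26.83 GPa


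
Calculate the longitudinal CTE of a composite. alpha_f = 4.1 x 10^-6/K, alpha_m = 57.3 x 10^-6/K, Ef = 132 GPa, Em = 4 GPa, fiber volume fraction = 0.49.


E1 = Ef*Vf + Em*(1-Vf) = 66.72
alpha_1 = (alpha_f*Ef*Vf + alpha_m*Em*(1-Vf))/E1 = 5.73 x 10^-6/K

5.73 x 10^-6/K


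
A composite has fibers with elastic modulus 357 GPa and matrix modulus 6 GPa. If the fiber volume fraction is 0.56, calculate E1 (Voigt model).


E1 = Ef*Vf + Em*(1-Vf) = 357*0.56 + 6*0.44 = 202.56 GPa

202.56 GPa


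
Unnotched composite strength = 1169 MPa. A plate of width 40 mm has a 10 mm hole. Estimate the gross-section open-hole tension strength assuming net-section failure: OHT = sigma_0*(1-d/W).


OHT = sigma_0*(1-d/W) = 1169*(1-10/40) = 876.8 MPa

876.8 MPa


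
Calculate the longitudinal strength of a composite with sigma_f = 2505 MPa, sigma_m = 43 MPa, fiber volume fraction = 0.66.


sigma_1 = sigma_f*Vf + sigma_m*(1-Vf) = 2505*0.66 + 43*0.34 = 1667.9 MPa

1667.9 MPa


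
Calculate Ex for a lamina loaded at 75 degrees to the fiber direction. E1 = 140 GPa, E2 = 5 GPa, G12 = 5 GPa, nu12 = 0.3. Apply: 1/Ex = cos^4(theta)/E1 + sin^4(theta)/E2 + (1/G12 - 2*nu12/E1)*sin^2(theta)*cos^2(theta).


cos^4(75) = 0.004487, sin^4(75) = 0.870513, sin^2(75)*cos^2(75) = 0.0625
1/G12 - 2*nu12/E1 = 1/5 - 2*0.3/140 = 0.195714 GPa^-1
1/Ex = 0.004487/140 + 0.870513/5 + 0.195714*0.0625 = 0.1863667 GPa^-1
Ex = 5.37 GPa

5.37 GPa


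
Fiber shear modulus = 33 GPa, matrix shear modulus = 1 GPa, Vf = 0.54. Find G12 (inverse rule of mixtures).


1/G12 = Vf/Gf + (1-Vf)/Gm = 0.54/33 + 0.46/1
G12 = 2.1 GPa

2.1 GPa


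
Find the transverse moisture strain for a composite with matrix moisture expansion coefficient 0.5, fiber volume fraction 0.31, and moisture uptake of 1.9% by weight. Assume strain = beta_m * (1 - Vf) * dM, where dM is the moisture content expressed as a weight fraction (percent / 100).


dM = 1.9/100 = 0.019
strain = beta_m * (1-Vf) * dM = 0.5 * 0.69 * 0.019 = 0.006555

0.006555


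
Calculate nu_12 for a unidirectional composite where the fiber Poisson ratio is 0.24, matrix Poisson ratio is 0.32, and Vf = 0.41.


nu_12 = nu_f*Vf + nu_m*(1-Vf) = 0.24*0.41 + 0.32*0.59 = 0.2872

0.2872


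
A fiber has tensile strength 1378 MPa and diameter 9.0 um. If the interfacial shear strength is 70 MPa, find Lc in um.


Lc = sigma_f * d / (2 * tau_i) = 1378 * 9.0 / (2 * 70) = 88.6 um

88.6 um


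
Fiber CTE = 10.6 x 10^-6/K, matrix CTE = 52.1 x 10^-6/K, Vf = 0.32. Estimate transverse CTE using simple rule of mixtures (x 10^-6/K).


alpha_2 = alpha_f*Vf + alpha_m*(1-Vf) = 10.6*0.32 + 52.1*0.68 = 38.8 x 10^-6/K

38.8 x 10^-6/K


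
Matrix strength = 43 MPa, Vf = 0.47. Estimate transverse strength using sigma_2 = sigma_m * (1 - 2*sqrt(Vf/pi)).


factor = 1 - 2*sqrt(0.47/pi) = 0.2264
sigma_2 = 43 * 0.2264 = 9.74 MPa

9.74 MPa


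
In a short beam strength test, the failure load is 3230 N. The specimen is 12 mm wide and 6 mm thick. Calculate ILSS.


ILSS = 3F/(4bh) = 3*3230/(4*12*6) = 33.65 MPa

33.65 MPa


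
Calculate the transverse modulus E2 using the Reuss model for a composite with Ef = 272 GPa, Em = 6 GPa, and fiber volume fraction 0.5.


1/E2 = Vf/Ef + (1-Vf)/Em = 0.5/272 + 0.5/6
E2 = 11.74 GPa

11.74 GPa


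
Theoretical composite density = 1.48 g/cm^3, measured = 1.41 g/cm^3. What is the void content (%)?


Void% = (rho_theo - rho_actual)/rho_theo * 100 = (1.48 - 1.41)/1.48 * 100 = 4.73%

4.73%


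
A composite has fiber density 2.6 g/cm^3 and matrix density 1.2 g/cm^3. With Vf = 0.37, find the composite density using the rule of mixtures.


rho_c = rho_f*Vf + rho_m*(1-Vf) = 2.6*0.37 + 1.2*0.63 = 1.718 g/cm^3

1.718 g/cm^3


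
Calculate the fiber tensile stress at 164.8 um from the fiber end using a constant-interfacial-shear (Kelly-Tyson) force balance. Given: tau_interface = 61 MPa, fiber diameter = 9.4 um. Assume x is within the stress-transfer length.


Force balance: sigma_f * (pi*d^2/4) = tau * (pi*d) * x  ->  sigma_f = 4 * tau * x / d
sigma_f = 4 * 61 * 164.8 / 9.4 = 4277.8 MPa

4277.8 MPa


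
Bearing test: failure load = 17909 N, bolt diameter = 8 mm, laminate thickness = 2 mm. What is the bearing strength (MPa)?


sigma_br = F/(d*h) = 17909/(8*2) = 1119.3 MPa

1119.3 MPa


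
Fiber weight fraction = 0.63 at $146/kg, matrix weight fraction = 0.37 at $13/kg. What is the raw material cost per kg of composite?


Cost = cost_f*Wf + cost_m*Wm = 146*0.63 + 13*0.37 = $96.79/kg

$96.79/kg


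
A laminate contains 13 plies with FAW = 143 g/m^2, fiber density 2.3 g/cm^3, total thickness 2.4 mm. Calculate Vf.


Vf = n * FAW / (rho_f * h * 1000) = 13 * 143 / (2.3 * 2.4 * 1000) = 0.3368

0.3368


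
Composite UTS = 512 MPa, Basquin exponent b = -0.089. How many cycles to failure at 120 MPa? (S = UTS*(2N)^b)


N = 0.5 * (S/UTS)^(1/b) = 0.5 * (120/512)^(1/-0.089) = 6.0065e+06 cycles

6.0065e+06 cycles


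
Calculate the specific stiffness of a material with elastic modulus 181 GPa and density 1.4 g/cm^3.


Specific stiffness = E/rho = 181/1.4 = 129.3 GPa/(g/cm^3)

129.3 GPa/(g/cm^3)


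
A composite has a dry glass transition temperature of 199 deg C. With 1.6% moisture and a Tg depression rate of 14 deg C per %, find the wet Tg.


Tg_wet = Tg_dry - k*moisture = 199 - 14*1.6 = 176.6 deg C

176.6 deg C


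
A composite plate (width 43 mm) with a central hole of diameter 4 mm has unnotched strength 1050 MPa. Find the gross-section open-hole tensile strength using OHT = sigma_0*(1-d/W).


OHT = sigma_0*(1-d/W) = 1050*(1-4/43) = 952.3 MPa

952.3 MPa


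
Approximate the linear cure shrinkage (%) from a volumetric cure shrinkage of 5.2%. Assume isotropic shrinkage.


Linear shrinkage ≈ vol_shrink/3 = 5.2/3 = 1.733%

1.733%


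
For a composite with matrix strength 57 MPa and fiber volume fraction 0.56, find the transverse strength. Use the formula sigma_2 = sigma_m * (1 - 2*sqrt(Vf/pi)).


factor = 1 - 2*sqrt(0.56/pi) = 0.1556
sigma_2 = 57 * 0.1556 = 8.87 MPa

8.87 MPa


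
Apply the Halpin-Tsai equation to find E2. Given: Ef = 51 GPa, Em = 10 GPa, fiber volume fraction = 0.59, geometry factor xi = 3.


eta = (Ef/Em - 1)/(Ef/Em + xi) = (5.1 - 1)/(5.1 + 3) = 0.5062
E2 = Em*(1+xi*eta*Vf)/(1-eta*Vf) = 27.03 GPa

27.03 GPa


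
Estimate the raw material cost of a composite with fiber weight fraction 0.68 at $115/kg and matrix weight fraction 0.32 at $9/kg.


Cost = cost_f*Wf + cost_m*Wm = 115*0.68 + 9*0.32 = $81.08/kg

$81.08/kg


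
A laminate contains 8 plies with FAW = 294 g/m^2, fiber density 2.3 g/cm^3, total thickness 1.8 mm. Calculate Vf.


Vf = n * FAW / (rho_f * h * 1000) = 8 * 294 / (2.3 * 1.8 * 1000) = 0.5681

0.5681


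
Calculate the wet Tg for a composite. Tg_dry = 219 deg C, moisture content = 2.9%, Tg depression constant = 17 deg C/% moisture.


Tg_wet = Tg_dry - k*moisture = 219 - 17*2.9 = 169.7 deg C

169.7 deg C


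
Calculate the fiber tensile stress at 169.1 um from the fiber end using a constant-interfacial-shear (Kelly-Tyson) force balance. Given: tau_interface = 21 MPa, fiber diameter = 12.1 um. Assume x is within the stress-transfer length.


Force balance: sigma_f * (pi*d^2/4) = tau * (pi*d) * x  ->  sigma_f = 4 * tau * x / d
sigma_f = 4 * 21 * 169.1 / 12.1 = 1173.9 MPa

1173.9 MPa


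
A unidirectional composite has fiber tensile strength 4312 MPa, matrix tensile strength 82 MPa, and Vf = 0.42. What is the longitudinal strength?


sigma_1 = sigma_f*Vf + sigma_m*(1-Vf) = 4312*0.42 + 82*0.58 = 1858.6 MPa

1858.6 MPa


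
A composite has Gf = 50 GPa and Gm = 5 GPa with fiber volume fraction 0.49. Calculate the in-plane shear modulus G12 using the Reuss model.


1/G12 = Vf/Gf + (1-Vf)/Gm = 0.49/50 + 0.51/5
G12 = 8.94 GPa

8.94 GPa


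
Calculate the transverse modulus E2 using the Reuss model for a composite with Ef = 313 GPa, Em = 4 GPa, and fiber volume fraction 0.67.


1/E2 = Vf/Ef + (1-Vf)/Em = 0.67/313 + 0.33/4
E2 = 11.81 GPa

11.81 GPa


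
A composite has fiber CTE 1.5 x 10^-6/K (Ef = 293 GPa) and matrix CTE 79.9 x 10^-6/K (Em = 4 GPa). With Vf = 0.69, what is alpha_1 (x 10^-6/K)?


E1 = Ef*Vf + Em*(1-Vf) = 203.41
alpha_1 = (alpha_f*Ef*Vf + alpha_m*Em*(1-Vf))/E1 = 1.98 x 10^-6/K

1.98 x 10^-6/K


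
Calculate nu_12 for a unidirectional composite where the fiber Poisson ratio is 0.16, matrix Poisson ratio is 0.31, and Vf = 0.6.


nu_12 = nu_f*Vf + nu_m*(1-Vf) = 0.16*0.6 + 0.31*0.4 = 0.22

0.22


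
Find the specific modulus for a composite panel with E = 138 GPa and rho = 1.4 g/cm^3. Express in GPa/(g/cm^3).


Specific stiffness = E/rho = 138/1.4 = 98.6 GPa/(g/cm^3)

98.6 GPa/(g/cm^3)


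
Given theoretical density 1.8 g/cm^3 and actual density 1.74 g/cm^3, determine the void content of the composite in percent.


Void% = (rho_theo - rho_actual)/rho_theo * 100 = (1.8 - 1.74)/1.8 * 100 = 3.33%

3.33%


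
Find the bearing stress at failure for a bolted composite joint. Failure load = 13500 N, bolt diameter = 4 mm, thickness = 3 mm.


sigma_br = F/(d*h) = 13500/(4*3) = 1125.0 MPa

1125.0 MPa


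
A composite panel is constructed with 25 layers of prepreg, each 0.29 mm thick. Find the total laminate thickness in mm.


h = n * t_ply = 25 * 0.29 = 7.25 mm

7.25 mm


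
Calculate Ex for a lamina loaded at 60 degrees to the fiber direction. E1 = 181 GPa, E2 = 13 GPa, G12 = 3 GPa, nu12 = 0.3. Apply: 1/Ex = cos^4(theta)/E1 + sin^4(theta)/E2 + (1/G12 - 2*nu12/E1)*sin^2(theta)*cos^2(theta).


cos^4(60) = 0.0625, sin^4(60) = 0.5625, sin^2(60)*cos^2(60) = 0.1875
1/G12 - 2*nu12/E1 = 1/3 - 2*0.3/181 = 0.330018 GPa^-1
1/Ex = 0.0625/181 + 0.5625/13 + 0.330018*0.1875 = 0.105493 GPa^-1
Ex = 9.48 GPa

9.48 GPa


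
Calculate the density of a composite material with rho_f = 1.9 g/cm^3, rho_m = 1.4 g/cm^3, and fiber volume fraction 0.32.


rho_c = rho_f*Vf + rho_m*(1-Vf) = 1.9*0.32 + 1.4*0.68 = 1.56 g/cm^3

1.56 g/cm^3


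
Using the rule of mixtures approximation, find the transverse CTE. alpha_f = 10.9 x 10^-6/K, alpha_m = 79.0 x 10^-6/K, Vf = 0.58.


alpha_2 = alpha_f*Vf + alpha_m*(1-Vf) = 10.9*0.58 + 79.0*0.42 = 39.5 x 10^-6/K

39.5 x 10^-6/K


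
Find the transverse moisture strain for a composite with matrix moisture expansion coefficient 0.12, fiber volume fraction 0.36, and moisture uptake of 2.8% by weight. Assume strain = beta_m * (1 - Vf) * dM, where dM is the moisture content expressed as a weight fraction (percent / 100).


dM = 2.8/100 = 0.028
strain = beta_m * (1-Vf) * dM = 0.12 * 0.64 * 0.028 = 0.0021504

0.0021504


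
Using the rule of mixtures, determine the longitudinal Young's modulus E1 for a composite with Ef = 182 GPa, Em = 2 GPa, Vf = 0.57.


E1 = Ef*Vf + Em*(1-Vf) = 182*0.57 + 2*0.43 = 104.6 GPa

104.6 GPa


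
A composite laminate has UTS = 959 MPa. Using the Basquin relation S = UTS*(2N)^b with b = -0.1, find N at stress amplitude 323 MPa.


N = 0.5 * (S/UTS)^(1/b) = 0.5 * (323/959)^(1/-0.1) = 26615.2686 cycles

26615.2686 cycles


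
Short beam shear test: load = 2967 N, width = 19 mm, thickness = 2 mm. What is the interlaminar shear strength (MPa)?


ILSS = 3F/(4bh) = 3*2967/(4*19*2) = 58.56 MPa

58.56 MPa


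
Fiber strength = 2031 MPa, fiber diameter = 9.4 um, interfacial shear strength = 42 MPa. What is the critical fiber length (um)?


Lc = sigma_f * d / (2 * tau_i) = 2031 * 9.4 / (2 * 42) = 227.3 um

227.3 um


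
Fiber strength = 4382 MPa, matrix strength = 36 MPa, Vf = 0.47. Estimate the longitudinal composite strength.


sigma_1 = sigma_f*Vf + sigma_m*(1-Vf) = 4382*0.47 + 36*0.53 = 2078.6 MPa

2078.6 MPa


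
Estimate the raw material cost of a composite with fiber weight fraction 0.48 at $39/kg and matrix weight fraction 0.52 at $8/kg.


Cost = cost_f*Wf + cost_m*Wm = 39*0.48 + 8*0.52 = $22.88/kg

$22.88/kg


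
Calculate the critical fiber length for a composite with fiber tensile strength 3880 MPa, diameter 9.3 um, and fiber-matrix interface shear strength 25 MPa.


Lc = sigma_f * d / (2 * tau_i) = 3880 * 9.3 / (2 * 25) = 721.7 um

721.7 um


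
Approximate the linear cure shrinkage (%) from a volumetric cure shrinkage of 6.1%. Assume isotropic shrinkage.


Linear shrinkage ≈ vol_shrink/3 = 6.1/3 = 2.033%

2.033%


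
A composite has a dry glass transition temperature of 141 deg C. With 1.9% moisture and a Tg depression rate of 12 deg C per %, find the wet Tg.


Tg_wet = Tg_dry - k*moisture = 141 - 12*1.9 = 118.2 deg C

118.2 deg C


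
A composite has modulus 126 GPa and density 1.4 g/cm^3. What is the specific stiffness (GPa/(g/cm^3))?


Specific stiffness = E/rho = 126/1.4 = 90.0 GPa/(g/cm^3)

90.0 GPa/(g/cm^3)


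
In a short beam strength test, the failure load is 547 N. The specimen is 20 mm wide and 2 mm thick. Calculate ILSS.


ILSS = 3F/(4bh) = 3*547/(4*20*2) = 10.26 MPa

10.26 MPa
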